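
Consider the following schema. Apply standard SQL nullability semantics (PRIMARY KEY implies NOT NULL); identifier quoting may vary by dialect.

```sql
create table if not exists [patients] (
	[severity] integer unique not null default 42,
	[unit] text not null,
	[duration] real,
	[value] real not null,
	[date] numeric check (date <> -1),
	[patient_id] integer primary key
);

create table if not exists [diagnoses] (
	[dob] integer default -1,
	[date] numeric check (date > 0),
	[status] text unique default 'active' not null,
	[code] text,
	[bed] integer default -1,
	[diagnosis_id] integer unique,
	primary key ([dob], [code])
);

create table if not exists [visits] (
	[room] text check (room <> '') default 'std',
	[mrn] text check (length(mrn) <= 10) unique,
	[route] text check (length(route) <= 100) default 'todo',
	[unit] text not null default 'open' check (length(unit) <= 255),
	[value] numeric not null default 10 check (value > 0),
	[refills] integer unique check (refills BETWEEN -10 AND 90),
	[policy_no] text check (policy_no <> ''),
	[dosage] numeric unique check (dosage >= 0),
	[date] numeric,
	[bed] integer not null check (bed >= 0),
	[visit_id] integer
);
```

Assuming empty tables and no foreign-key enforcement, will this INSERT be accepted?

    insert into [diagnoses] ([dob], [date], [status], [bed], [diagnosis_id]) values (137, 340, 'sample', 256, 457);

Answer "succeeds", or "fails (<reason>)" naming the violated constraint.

code is omitted from the column list and has no DEFAULT, so it would receive NULL.
But code is part of the PRIMARY KEY (implied NOT NULL).

fails (NOT NULL on code)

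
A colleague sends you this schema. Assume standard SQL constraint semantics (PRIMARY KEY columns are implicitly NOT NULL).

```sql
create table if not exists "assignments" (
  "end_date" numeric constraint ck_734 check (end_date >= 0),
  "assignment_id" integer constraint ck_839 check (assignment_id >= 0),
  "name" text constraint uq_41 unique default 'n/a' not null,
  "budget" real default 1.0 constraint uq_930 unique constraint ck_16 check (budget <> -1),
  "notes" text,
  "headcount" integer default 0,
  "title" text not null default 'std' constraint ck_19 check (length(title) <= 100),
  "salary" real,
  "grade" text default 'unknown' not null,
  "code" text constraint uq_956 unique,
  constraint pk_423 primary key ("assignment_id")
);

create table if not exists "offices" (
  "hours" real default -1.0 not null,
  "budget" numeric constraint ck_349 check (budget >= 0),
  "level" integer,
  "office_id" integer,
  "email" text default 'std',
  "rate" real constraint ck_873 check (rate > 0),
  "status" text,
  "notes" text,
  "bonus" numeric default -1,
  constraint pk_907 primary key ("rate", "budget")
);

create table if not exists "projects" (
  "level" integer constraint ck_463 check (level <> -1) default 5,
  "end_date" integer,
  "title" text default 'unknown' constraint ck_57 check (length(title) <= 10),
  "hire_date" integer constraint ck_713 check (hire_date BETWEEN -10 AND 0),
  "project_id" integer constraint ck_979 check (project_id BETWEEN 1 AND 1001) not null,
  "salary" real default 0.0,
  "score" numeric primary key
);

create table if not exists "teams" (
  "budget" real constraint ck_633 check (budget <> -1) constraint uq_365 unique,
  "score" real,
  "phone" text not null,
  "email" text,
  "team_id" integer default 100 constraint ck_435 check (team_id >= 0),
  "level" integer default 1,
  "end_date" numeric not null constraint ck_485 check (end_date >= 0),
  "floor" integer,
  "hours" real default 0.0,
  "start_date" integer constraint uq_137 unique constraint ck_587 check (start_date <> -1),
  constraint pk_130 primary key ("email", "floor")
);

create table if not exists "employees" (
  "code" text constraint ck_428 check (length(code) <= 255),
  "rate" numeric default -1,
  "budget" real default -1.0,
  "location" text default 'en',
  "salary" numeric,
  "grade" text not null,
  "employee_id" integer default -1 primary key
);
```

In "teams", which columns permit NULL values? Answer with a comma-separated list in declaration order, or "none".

- budget: CHECK does not forbid NULL (a CHECK constraint passes when its expression is NULL) → nullable.
- score: no NOT NULL constraint applies → nullable.
- phone: declared NOT NULL → not nullable.
- email: part of the PRIMARY KEY, which implies NOT NULL → not nullable.
- team_id: CHECK does not forbid NULL (a CHECK constraint passes when its expression is NULL) → nullable.
- level: DEFAULT only fills an omitted column; an explicit NULL is still allowed → nullable.
- end_date: declared NOT NULL → not nullable.
- floor: part of the PRIMARY KEY, which implies NOT NULL → not nullable.
- hours: DEFAULT only fills an omitted column; an explicit NULL is still allowed → nullable.
- start_date: CHECK does not forbid NULL (a CHECK constraint passes when its expression is NULL) → nullable.

budget, score, team_id, level, hours, start_date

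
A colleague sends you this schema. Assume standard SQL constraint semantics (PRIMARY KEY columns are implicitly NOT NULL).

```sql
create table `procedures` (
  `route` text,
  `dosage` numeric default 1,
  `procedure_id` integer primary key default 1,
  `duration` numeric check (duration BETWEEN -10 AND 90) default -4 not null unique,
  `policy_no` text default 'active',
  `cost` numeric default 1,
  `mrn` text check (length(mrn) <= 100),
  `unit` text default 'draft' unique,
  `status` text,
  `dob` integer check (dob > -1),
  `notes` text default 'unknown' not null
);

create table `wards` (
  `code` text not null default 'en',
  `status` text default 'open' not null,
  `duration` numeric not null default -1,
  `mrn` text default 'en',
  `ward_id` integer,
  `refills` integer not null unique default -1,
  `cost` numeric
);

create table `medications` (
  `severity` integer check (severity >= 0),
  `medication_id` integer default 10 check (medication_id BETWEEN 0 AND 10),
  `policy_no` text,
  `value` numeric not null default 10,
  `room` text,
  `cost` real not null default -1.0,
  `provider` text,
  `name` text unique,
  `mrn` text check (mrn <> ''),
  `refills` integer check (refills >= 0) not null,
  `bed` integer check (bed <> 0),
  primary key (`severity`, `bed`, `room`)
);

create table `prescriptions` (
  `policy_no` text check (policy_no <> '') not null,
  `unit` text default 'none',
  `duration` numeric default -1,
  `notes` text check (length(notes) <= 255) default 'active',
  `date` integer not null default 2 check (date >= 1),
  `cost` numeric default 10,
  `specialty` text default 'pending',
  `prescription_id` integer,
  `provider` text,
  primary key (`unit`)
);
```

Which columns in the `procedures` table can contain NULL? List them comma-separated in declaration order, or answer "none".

- route: no NOT NULL constraint applies → nullable.
- dosage: DEFAULT only fills an omitted column; an explicit NULL is still allowed → nullable.
- procedure_id: part of the PRIMARY KEY, which implies NOT NULL → not nullable.
- duration: declared NOT NULL → not nullable.
- policy_no: DEFAULT only fills an omitted column; an explicit NULL is still allowed → nullable.
- cost: DEFAULT only fills an omitted column; an explicit NULL is still allowed → nullable.
- mrn: CHECK does not forbid NULL (a CHECK constraint passes when its expression is NULL) → nullable.
- unit: UNIQUE does not imply NOT NULL → nullable.
- status: no NOT NULL constraint applies → nullable.
- dob: CHECK does not forbid NULL (a CHECK constraint passes when its expression is NULL) → nullable.
- notes: declared NOT NULL → not nullable.

route, dosage, policy_no, cost, mrn, unit, status, dob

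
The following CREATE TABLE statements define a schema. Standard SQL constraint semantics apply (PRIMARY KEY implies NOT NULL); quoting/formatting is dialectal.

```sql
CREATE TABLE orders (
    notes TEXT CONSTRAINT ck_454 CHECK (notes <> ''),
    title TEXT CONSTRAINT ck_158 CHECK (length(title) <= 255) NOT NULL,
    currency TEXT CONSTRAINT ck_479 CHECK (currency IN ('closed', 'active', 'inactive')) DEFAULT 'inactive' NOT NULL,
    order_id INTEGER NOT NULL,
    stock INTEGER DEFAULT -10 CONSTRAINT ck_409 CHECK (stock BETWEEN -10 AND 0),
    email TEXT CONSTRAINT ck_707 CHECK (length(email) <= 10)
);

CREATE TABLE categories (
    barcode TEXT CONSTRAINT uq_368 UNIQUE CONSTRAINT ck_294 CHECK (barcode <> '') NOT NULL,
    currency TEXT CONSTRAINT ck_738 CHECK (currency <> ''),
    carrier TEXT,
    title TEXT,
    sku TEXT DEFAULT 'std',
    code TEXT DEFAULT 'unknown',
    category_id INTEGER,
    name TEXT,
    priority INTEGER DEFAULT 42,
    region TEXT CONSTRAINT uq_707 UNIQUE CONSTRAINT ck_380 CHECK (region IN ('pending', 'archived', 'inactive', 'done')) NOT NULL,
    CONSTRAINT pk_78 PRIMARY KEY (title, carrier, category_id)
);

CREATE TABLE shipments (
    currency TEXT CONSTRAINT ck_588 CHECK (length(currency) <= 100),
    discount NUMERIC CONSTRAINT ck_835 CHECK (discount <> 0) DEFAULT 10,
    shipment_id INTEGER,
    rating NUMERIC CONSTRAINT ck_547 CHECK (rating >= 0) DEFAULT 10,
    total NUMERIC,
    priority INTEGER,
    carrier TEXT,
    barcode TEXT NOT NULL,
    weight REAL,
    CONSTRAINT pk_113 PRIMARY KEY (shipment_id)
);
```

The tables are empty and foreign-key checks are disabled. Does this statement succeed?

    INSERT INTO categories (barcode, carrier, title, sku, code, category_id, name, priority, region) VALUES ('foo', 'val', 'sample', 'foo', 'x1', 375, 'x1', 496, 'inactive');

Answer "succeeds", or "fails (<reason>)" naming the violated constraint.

succeeds

NOT NULL columns: barcode is supplied; carrier is supplied; category_id is supplied; region is supplied; title is supplied.
CHECK constraints: 'foo' satisfies (barcode <> ''); 'inactive' satisfies (region IN ('pending', 'archived', 'inactive', 'done')).
No constraint is violated.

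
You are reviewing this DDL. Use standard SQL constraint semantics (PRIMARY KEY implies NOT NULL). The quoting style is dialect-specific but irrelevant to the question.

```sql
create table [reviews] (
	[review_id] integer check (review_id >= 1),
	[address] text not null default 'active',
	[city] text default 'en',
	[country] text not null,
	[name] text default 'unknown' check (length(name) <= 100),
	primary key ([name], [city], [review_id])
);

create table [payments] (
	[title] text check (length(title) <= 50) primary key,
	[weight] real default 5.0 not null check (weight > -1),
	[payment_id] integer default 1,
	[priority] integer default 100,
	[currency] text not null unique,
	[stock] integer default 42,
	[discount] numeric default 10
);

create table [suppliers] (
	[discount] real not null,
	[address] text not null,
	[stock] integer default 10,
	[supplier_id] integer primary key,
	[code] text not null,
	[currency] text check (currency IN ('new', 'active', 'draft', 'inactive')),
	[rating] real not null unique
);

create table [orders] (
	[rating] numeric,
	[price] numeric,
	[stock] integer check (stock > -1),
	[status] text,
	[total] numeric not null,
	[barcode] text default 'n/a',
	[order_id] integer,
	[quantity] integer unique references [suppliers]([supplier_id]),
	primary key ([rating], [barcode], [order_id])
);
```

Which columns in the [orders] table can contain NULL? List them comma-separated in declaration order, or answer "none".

price, stock, status, quantity

- rating: part of the PRIMARY KEY, which implies NOT NULL → not nullable.
- price: no NOT NULL constraint applies → nullable.
- stock: CHECK does not forbid NULL (a CHECK constraint passes when its expression is NULL) → nullable.
- status: no NOT NULL constraint applies → nullable.
- total: declared NOT NULL → not nullable.
- barcode: part of the PRIMARY KEY, which implies NOT NULL → not nullable.
- order_id: part of the PRIMARY KEY, which implies NOT NULL → not nullable.
- quantity: a foreign key column may be NULL unless separately constrained → nullable.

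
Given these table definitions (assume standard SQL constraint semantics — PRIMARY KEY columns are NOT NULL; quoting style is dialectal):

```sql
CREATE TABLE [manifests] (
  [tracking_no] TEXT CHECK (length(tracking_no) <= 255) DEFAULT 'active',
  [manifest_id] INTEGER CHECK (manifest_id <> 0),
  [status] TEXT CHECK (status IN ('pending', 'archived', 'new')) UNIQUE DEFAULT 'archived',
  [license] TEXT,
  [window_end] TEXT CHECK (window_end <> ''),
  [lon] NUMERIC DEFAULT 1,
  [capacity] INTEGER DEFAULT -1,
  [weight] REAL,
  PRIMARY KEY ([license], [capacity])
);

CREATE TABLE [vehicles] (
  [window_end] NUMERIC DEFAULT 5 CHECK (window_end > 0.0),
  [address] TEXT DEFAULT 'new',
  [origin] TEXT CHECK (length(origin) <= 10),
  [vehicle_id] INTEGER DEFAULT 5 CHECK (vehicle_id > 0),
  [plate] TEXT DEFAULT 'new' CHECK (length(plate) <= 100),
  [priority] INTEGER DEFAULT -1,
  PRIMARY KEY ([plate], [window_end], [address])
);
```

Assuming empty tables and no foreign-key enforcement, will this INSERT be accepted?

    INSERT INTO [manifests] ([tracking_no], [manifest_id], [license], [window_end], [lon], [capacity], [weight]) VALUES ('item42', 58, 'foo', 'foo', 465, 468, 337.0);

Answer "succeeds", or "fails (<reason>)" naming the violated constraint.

NOT NULL columns: capacity is supplied; license is supplied.
CHECK constraints: 'item42' satisfies (length(tracking_no) <= 255); 58 satisfies (manifest_id <> 0); 'foo' satisfies (window_end <> '').
No constraint is violated.

succeeds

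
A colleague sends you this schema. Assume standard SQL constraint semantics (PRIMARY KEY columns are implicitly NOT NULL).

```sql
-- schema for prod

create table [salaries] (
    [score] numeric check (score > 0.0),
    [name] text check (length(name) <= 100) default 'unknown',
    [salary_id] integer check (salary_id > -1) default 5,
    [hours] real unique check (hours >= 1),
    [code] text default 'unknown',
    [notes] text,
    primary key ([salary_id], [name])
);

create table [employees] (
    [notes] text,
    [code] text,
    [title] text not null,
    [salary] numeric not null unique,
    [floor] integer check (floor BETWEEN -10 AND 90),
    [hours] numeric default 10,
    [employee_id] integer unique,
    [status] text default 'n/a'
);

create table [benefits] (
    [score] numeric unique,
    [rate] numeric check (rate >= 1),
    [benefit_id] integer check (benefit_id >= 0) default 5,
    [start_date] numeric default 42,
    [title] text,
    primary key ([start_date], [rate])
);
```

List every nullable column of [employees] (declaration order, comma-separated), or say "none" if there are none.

- notes: no NOT NULL constraint applies → nullable.
- code: no NOT NULL constraint applies → nullable.
- title: declared NOT NULL → not nullable.
- salary: declared NOT NULL → not nullable.
- floor: CHECK does not forbid NULL (a CHECK constraint passes when its expression is NULL) → nullable.
- hours: DEFAULT only fills an omitted column; an explicit NULL is still allowed → nullable.
- employee_id: UNIQUE does not imply NOT NULL → nullable.
- status: DEFAULT only fills an omitted column; an explicit NULL is still allowed → nullable.

notes, code, floor, hours, employee_id, status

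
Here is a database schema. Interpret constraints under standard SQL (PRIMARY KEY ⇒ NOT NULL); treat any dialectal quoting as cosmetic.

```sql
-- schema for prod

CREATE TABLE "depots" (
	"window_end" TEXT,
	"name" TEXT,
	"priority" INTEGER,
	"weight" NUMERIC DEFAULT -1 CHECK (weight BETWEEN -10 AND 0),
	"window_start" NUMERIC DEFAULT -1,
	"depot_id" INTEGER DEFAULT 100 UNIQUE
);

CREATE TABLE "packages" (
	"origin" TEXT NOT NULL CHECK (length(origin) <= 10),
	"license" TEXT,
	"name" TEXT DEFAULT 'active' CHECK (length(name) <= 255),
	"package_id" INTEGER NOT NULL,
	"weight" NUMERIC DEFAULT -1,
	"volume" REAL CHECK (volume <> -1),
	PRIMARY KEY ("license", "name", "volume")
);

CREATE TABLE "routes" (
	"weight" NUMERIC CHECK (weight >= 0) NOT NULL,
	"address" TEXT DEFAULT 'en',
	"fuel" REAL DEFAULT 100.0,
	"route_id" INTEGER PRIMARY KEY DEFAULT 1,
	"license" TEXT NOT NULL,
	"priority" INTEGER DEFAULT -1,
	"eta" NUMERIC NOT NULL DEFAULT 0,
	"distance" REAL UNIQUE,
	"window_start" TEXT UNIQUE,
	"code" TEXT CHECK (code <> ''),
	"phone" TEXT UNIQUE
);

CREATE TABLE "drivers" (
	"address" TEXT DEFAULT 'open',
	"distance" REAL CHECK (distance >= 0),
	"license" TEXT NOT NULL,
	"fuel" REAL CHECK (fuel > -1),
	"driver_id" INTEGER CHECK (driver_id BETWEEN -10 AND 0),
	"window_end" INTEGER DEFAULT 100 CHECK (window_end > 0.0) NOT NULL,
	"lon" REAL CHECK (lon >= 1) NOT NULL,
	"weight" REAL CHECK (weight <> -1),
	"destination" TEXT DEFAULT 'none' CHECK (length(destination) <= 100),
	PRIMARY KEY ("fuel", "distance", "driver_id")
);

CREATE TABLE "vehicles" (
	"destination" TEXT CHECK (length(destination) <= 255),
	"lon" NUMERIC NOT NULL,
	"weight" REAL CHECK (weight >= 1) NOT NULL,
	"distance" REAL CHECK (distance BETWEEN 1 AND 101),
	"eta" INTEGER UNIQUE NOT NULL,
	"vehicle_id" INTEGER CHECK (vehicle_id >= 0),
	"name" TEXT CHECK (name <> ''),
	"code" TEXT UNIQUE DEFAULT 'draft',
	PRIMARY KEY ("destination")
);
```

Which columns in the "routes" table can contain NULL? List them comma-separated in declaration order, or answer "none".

- weight: declared NOT NULL → not nullable.
- address: DEFAULT only fills an omitted column; an explicit NULL is still allowed → nullable.
- fuel: DEFAULT only fills an omitted column; an explicit NULL is still allowed → nullable.
- route_id: part of the PRIMARY KEY, which implies NOT NULL → not nullable.
- license: declared NOT NULL → not nullable.
- priority: DEFAULT only fills an omitted column; an explicit NULL is still allowed → nullable.
- eta: declared NOT NULL → not nullable.
- distance: UNIQUE does not imply NOT NULL → nullable.
- window_start: UNIQUE does not imply NOT NULL → nullable.
- code: CHECK does not forbid NULL (a CHECK constraint passes when its expression is NULL) → nullable.
- phone: UNIQUE does not imply NOT NULL → nullable.

address, fuel, priority, distance, window_start, code, phone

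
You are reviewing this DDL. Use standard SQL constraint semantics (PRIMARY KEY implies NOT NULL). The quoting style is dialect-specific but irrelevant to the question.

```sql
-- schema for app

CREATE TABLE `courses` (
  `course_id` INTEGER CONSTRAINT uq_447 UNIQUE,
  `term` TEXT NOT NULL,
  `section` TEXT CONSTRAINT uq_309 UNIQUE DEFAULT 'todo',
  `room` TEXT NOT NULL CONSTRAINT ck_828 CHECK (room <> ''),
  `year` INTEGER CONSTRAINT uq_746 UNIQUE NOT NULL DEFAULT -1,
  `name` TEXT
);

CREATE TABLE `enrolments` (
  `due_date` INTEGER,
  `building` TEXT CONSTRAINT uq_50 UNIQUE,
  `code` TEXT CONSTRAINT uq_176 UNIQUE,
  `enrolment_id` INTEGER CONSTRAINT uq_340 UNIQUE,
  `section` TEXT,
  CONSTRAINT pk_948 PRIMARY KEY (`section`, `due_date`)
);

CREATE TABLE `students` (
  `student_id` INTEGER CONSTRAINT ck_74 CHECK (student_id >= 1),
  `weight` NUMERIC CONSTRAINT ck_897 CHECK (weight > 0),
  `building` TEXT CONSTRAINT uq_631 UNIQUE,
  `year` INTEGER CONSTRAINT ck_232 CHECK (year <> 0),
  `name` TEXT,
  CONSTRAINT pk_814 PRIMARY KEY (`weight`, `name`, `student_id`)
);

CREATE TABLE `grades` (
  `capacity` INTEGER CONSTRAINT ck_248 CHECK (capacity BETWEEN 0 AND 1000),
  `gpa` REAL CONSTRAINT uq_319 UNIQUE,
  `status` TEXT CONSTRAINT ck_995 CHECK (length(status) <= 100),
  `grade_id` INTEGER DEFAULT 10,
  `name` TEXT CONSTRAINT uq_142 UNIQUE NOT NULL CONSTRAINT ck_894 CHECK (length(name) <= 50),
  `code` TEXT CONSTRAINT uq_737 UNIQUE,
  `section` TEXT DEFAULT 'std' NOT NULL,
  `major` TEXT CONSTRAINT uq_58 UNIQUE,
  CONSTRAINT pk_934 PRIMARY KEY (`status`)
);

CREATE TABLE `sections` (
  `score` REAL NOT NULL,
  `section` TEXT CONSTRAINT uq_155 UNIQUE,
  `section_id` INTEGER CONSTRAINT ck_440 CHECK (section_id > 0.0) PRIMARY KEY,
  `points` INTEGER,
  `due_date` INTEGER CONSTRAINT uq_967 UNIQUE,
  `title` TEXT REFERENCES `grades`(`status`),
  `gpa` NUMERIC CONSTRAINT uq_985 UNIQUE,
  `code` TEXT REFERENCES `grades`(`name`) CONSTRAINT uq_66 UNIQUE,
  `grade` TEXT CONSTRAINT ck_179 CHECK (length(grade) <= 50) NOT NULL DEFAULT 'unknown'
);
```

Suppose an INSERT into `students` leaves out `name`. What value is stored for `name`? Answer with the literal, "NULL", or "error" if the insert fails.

error

name has no DEFAULT clause.
Omitting it would insert NULL, but it is part of the PRIMARY KEY, so the INSERT fails.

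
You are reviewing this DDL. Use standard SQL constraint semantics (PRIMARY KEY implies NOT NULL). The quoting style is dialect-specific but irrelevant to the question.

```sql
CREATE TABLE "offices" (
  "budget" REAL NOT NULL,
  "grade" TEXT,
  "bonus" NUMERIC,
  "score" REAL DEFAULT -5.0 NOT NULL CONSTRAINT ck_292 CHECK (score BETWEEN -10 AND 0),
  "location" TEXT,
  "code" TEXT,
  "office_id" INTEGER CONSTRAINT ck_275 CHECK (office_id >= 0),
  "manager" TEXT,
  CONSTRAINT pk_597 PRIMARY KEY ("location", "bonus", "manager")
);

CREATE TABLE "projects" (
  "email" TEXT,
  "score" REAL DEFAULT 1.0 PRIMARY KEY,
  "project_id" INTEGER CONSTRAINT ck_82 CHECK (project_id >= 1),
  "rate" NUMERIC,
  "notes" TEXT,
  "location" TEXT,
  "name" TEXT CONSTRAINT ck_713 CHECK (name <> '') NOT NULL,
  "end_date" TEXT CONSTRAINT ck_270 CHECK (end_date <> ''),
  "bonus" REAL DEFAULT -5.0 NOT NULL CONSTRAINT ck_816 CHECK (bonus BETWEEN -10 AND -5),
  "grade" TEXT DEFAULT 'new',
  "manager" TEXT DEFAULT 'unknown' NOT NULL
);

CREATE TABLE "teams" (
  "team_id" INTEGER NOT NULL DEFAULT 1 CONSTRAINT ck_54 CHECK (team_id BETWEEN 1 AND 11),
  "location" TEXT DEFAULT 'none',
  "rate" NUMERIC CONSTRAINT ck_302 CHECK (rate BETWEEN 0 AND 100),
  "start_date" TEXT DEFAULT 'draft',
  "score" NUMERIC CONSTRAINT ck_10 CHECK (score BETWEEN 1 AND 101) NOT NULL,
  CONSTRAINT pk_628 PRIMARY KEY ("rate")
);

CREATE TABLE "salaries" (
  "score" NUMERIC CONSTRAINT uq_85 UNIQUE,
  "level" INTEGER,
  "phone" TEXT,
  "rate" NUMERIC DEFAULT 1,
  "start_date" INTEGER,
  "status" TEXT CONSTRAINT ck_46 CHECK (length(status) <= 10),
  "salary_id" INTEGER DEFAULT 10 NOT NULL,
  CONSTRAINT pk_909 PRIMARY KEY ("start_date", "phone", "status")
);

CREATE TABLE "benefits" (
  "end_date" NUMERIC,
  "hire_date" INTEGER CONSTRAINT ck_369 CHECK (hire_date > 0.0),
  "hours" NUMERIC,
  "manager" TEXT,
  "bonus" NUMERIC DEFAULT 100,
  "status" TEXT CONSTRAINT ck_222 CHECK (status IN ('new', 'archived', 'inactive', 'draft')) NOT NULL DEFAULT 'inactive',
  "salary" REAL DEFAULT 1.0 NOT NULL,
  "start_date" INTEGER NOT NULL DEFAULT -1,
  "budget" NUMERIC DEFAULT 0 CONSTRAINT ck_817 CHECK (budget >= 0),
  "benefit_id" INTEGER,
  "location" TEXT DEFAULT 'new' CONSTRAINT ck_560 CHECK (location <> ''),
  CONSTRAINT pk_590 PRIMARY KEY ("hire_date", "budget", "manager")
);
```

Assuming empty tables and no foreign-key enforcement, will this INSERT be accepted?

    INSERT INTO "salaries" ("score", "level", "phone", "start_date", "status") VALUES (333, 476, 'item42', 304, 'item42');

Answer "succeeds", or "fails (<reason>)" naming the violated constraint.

NOT NULL columns: phone is supplied; salary_id defaults to 10; start_date is supplied; status is supplied.
CHECK constraints: 'item42' satisfies (length(status) <= 10).
No constraint is violated.

succeeds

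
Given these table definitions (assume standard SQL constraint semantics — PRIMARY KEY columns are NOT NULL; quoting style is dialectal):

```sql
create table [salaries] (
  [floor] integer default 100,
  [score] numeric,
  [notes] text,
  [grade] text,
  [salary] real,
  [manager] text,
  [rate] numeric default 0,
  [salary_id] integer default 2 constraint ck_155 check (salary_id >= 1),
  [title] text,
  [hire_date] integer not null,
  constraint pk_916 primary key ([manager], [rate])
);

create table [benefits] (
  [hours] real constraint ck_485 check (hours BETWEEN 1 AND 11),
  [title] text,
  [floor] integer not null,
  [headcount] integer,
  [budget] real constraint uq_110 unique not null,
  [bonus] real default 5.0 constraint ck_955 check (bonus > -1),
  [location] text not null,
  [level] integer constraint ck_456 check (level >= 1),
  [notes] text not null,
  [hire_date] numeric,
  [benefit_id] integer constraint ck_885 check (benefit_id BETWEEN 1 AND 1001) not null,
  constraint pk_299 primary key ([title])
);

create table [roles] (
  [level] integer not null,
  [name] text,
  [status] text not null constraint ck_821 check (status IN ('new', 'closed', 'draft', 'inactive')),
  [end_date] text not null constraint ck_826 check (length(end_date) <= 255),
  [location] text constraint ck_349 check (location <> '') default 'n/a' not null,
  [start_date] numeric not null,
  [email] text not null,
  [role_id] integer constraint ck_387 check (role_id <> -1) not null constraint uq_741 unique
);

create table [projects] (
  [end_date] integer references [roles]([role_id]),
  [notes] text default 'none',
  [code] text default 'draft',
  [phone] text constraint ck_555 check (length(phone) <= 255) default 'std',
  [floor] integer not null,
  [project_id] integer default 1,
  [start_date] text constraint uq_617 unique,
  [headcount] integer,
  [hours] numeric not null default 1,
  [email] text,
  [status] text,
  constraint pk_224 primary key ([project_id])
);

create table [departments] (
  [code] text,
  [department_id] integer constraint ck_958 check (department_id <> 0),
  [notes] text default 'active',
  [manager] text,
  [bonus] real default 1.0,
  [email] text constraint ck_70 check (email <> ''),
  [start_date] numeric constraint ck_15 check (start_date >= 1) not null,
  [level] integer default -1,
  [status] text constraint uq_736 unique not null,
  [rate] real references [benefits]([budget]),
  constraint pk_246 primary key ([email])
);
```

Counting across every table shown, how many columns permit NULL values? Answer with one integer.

salaries: 7 nullable (floor, score, notes, grade, salary, salary_id, title — PK (manager, rate) and explicit NOT NULL columns excluded).
benefits: 5 nullable (hours, headcount, bonus, level, hire_date — PK (title) and explicit NOT NULL columns excluded).
roles: 1 nullable (name — PK none and explicit NOT NULL columns excluded).
projects: 8 nullable (end_date, notes, code, phone, start_date, headcount, email, status — PK (project_id) and explicit NOT NULL columns excluded).
departments: 7 nullable (code, department_id, notes, manager, bonus, level, rate — PK (email) and explicit NOT NULL columns excluded).
Total: 7 + 5 + 1 + 8 + 7 = 28.

28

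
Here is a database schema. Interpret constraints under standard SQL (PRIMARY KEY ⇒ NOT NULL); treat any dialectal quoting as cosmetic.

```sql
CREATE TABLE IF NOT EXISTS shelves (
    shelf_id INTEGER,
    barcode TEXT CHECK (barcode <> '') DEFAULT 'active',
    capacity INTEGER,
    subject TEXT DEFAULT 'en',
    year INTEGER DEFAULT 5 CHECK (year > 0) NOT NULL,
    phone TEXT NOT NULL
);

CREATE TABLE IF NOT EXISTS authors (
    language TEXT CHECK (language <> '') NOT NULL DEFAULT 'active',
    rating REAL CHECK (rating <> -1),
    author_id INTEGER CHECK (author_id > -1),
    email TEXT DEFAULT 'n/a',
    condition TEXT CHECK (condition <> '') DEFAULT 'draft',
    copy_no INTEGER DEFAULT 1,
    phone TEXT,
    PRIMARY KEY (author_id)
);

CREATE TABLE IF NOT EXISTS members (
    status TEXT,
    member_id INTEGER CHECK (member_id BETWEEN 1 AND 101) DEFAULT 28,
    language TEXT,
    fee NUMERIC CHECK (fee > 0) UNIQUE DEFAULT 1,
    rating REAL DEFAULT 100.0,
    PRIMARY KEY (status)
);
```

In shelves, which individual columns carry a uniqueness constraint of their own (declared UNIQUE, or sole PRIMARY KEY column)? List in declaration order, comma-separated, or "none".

- shelf_id: no UNIQUE or single-column PK constraint.
- barcode: no UNIQUE or single-column PK constraint.
- capacity: no UNIQUE or single-column PK constraint.
- subject: no UNIQUE or single-column PK constraint.
- year: no UNIQUE or single-column PK constraint.
- phone: no UNIQUE or single-column PK constraint.

none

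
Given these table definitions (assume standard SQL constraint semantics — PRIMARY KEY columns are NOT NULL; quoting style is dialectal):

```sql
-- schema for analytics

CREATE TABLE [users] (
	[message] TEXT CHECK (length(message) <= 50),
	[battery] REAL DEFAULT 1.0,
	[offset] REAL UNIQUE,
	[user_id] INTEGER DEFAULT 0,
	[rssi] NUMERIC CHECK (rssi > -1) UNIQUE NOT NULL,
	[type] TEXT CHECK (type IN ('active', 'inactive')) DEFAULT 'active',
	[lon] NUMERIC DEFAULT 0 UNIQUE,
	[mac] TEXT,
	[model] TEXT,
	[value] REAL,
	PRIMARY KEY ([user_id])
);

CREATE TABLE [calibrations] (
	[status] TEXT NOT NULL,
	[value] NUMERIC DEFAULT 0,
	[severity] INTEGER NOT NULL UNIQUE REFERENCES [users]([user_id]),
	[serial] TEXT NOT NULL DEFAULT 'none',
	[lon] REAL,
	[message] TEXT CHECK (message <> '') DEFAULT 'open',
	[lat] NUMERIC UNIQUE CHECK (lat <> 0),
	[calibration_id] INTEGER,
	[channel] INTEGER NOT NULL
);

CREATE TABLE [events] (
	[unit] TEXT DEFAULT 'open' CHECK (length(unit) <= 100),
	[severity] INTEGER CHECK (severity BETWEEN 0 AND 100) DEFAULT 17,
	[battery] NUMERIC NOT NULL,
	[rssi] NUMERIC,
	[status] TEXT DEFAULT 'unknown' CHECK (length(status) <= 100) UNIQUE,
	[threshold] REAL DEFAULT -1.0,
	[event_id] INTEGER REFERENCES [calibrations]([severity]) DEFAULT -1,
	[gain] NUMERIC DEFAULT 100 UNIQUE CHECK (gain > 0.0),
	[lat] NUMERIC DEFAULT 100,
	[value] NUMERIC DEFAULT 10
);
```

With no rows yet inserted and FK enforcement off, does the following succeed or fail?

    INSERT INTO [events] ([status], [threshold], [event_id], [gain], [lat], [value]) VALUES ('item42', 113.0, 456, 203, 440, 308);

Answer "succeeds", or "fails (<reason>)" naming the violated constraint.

battery is omitted from the column list and has no DEFAULT, so it would receive NULL.
But battery is declared NOT NULL.

fails (NOT NULL on battery)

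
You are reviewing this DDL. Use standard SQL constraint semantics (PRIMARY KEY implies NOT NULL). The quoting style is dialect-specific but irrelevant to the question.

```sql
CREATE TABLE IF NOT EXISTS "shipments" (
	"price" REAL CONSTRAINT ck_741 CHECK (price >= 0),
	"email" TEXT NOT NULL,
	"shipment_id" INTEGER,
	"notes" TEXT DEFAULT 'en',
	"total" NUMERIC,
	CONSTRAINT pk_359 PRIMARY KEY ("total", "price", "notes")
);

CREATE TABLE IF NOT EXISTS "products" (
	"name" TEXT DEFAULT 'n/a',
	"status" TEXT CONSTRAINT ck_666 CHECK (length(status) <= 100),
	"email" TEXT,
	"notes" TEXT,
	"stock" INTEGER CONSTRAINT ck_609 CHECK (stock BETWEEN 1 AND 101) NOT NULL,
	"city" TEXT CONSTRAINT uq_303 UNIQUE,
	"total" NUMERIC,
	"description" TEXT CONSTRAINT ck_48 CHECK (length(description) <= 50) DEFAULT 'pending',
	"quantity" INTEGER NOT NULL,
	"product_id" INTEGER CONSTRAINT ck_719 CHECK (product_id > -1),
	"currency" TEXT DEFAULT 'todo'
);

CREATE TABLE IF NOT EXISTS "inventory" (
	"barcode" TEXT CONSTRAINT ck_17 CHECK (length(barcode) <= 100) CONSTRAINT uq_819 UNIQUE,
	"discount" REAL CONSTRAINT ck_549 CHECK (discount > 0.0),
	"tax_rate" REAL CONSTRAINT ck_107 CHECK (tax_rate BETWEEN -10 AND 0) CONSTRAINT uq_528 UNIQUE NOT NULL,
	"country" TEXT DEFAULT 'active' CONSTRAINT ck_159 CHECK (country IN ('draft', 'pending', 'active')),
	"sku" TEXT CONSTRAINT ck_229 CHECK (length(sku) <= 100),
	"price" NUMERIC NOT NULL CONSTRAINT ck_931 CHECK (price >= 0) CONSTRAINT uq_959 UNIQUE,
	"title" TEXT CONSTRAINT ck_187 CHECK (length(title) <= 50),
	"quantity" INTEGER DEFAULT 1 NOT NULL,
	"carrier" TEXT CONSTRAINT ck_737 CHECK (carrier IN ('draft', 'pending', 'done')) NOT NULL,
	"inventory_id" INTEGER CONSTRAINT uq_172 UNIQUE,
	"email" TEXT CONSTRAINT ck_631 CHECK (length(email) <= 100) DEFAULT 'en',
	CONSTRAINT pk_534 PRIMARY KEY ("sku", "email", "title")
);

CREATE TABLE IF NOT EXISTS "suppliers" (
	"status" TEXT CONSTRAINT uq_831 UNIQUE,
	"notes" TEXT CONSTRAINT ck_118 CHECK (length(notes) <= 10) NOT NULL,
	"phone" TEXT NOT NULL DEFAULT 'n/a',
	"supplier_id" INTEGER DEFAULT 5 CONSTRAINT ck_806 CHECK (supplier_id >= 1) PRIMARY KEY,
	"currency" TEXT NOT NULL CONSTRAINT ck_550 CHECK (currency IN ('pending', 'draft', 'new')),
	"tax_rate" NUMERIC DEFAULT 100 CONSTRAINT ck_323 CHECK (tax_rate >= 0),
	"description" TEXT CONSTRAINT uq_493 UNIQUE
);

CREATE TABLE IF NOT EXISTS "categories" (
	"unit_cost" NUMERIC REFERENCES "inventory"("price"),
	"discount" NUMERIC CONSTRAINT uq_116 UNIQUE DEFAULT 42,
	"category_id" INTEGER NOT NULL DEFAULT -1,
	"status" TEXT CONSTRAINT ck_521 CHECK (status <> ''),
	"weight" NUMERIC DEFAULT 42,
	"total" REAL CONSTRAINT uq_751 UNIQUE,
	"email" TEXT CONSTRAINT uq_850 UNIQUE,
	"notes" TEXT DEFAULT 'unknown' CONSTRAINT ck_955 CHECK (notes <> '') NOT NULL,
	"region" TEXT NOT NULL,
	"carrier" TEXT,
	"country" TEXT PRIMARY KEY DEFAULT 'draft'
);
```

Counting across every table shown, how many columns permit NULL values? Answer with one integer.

24

shipments: 1 nullable (shipment_id — PK (total, price, notes) and explicit NOT NULL columns excluded).
products: 9 nullable (name, status, email, notes, city, total, description, product_id, currency — PK none and explicit NOT NULL columns excluded).
inventory: 4 nullable (barcode, discount, country, inventory_id — PK (sku, email, title) and explicit NOT NULL columns excluded).
suppliers: 3 nullable (status, tax_rate, description — PK (supplier_id) and explicit NOT NULL columns excluded).
categories: 7 nullable (unit_cost, discount, status, weight, total, email, carrier — PK (country) and explicit NOT NULL columns excluded).
Total: 1 + 9 + 4 + 3 + 7 = 24.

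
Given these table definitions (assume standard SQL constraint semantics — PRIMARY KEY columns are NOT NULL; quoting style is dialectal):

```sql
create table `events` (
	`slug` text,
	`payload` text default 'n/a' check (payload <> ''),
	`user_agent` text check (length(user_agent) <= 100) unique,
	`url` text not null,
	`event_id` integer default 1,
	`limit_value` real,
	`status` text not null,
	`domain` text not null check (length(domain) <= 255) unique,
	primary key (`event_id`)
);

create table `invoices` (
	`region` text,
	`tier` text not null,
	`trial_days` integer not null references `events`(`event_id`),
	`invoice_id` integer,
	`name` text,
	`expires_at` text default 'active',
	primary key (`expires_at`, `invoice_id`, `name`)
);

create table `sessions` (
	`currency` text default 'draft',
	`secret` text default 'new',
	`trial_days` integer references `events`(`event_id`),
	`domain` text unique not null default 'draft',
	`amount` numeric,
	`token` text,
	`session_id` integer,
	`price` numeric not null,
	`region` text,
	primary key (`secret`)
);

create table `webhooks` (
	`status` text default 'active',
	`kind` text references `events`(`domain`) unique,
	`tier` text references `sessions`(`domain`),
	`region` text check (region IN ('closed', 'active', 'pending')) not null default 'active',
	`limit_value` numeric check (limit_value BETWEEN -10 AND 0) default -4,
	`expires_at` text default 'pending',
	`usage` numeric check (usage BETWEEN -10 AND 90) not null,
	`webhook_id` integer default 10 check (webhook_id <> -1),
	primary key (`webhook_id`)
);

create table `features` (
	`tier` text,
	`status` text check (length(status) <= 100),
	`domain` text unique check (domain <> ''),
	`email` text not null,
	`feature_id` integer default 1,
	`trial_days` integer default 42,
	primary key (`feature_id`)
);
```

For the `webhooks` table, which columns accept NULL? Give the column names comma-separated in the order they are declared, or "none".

status, kind, tier, limit_value, expires_at

- status: DEFAULT only fills an omitted column; an explicit NULL is still allowed → nullable.
- kind: a foreign key column may be NULL unless separately constrained → nullable.
- tier: a foreign key column may be NULL unless separately constrained → nullable.
- region: declared NOT NULL → not nullable.
- limit_value: CHECK does not forbid NULL (a CHECK constraint passes when its expression is NULL) → nullable.
- expires_at: DEFAULT only fills an omitted column; an explicit NULL is still allowed → nullable.
- usage: declared NOT NULL → not nullable.
- webhook_id: part of the PRIMARY KEY, which implies NOT NULL → not nullable.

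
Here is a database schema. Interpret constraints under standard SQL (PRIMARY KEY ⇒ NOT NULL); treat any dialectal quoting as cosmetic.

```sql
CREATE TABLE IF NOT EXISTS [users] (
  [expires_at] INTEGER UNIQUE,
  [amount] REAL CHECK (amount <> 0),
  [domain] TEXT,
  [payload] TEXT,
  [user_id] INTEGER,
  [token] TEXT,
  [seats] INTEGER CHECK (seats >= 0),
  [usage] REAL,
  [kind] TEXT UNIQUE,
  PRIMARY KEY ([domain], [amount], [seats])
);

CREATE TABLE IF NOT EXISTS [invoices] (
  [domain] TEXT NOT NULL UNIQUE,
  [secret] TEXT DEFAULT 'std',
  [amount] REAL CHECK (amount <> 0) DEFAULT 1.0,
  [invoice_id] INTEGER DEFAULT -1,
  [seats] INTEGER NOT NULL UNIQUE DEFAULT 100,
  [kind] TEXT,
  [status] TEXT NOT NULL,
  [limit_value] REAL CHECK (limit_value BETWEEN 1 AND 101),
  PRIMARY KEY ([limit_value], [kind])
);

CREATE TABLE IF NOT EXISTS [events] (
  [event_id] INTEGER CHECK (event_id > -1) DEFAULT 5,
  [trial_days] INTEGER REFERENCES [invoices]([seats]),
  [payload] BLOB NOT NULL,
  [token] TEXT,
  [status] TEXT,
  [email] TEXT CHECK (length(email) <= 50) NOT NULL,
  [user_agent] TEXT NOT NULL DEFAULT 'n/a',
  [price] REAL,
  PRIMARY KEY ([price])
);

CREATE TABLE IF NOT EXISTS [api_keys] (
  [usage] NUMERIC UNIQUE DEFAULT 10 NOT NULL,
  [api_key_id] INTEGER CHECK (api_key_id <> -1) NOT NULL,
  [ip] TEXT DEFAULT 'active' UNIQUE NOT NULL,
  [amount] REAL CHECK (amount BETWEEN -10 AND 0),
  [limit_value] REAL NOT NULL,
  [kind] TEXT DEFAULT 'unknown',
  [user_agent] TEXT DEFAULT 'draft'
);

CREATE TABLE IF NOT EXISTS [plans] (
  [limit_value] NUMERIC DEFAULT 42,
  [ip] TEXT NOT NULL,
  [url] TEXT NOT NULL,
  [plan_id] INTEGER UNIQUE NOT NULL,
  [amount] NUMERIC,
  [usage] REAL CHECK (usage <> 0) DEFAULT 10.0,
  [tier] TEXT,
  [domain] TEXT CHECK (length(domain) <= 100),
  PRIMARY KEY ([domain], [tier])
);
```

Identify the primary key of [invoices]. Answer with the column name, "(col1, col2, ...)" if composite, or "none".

A table-level PRIMARY KEY clause names 2 columns: limit_value, kind.
This is a composite key — the combination is unique, not each column individually.

(limit_value, kind)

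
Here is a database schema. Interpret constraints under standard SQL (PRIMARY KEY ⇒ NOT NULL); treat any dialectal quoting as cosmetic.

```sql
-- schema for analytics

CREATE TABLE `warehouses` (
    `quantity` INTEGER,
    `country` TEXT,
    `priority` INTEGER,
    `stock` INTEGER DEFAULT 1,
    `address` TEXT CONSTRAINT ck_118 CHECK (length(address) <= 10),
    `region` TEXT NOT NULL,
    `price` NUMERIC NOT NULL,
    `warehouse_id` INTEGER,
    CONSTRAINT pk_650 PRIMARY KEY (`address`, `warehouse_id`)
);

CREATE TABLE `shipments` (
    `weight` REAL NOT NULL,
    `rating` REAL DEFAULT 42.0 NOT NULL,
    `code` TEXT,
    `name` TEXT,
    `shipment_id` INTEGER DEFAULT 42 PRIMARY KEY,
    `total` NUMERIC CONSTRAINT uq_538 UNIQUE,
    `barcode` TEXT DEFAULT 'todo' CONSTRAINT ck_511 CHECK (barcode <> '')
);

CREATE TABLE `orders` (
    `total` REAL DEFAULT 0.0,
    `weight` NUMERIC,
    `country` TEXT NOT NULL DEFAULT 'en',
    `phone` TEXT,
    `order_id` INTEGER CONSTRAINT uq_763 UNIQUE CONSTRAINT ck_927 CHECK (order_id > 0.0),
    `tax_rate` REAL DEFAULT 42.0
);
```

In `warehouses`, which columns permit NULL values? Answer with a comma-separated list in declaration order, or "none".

quantity, country, priority, stock

- quantity: no NOT NULL constraint applies → nullable.
- country: no NOT NULL constraint applies → nullable.
- priority: no NOT NULL constraint applies → nullable.
- stock: DEFAULT only fills an omitted column; an explicit NULL is still allowed → nullable.
- address: part of the PRIMARY KEY, which implies NOT NULL → not nullable.
- region: declared NOT NULL → not nullable.
- price: declared NOT NULL → not nullable.
- warehouse_id: part of the PRIMARY KEY, which implies NOT NULL → not nullable.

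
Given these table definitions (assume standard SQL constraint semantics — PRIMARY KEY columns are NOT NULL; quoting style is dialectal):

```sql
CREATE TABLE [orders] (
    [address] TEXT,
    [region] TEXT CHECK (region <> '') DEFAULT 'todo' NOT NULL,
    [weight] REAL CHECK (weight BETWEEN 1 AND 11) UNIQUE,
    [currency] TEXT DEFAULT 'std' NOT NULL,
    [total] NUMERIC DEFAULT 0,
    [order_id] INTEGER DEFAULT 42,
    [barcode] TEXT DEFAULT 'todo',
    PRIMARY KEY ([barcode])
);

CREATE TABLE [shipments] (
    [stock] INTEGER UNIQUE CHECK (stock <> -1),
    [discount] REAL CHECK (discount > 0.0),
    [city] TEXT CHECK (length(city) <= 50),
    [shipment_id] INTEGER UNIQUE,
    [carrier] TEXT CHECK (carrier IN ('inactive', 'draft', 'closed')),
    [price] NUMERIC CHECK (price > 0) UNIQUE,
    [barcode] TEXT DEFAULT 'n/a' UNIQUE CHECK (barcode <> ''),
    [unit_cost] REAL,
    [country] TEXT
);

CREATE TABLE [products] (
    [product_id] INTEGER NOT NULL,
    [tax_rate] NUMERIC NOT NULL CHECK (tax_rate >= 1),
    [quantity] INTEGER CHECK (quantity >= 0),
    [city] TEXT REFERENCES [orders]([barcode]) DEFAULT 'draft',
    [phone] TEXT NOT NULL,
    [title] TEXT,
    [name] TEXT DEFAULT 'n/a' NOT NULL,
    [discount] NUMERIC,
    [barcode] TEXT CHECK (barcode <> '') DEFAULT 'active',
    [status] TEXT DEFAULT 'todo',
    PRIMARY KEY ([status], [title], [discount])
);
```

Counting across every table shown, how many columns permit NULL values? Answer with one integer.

16

orders: 4 nullable (address, weight, total, order_id — PK (barcode) and explicit NOT NULL columns excluded).
shipments: 9 nullable (stock, discount, city, shipment_id, carrier, price, barcode, unit_cost, country — PK none and explicit NOT NULL columns excluded).
products: 3 nullable (quantity, city, barcode — PK (status, title, discount) and explicit NOT NULL columns excluded).
Total: 4 + 9 + 3 = 16.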